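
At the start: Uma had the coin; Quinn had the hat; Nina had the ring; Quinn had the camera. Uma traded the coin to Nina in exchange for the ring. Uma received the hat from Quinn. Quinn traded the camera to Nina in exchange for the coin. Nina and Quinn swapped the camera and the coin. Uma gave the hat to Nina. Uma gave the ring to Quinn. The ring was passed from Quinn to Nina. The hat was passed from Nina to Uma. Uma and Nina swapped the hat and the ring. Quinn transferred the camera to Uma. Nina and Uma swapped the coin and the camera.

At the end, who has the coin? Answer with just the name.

Answer: Uma

Derivation:
Tracking all object holders:
Start: coin:Uma, hat:Quinn, ring:Nina, camera:Quinn
Event 1 (swap coin<->ring: now coin:Nina, ring:Uma). State: coin:Nina, hat:Quinn, ring:Uma, camera:Quinn
Event 2 (give hat: Quinn -> Uma). State: coin:Nina, hat:Uma, ring:Uma, camera:Quinn
Event 3 (swap camera<->coin: now camera:Nina, coin:Quinn). State: coin:Quinn, hat:Uma, ring:Uma, camera:Nina
Event 4 (swap camera<->coin: now camera:Quinn, coin:Nina). State: coin:Nina, hat:Uma, ring:Uma, camera:Quinn
Event 5 (give hat: Uma -> Nina). State: coin:Nina, hat:Nina, ring:Uma, camera:Quinn
Event 6 (give ring: Uma -> Quinn). State: coin:Nina, hat:Nina, ring:Quinn, camera:Quinn
Event 7 (give ring: Quinn -> Nina). State: coin:Nina, hat:Nina, ring:Nina, camera:Quinn
Event 8 (give hat: Nina -> Uma). State: coin:Nina, hat:Uma, ring:Nina, camera:Quinn
Event 9 (swap hat<->ring: now hat:Nina, ring:Uma). State: coin:Nina, hat:Nina, ring:Uma, camera:Quinn
Event 10 (give camera: Quinn -> Uma). State: coin:Nina, hat:Nina, ring:Uma, camera:Uma
Event 11 (swap coin<->camera: now coin:Uma, camera:Nina). State: coin:Uma, hat:Nina, ring:Uma, camera:Nina

Final state: coin:Uma, hat:Nina, ring:Uma, camera:Nina
The coin is held by Uma.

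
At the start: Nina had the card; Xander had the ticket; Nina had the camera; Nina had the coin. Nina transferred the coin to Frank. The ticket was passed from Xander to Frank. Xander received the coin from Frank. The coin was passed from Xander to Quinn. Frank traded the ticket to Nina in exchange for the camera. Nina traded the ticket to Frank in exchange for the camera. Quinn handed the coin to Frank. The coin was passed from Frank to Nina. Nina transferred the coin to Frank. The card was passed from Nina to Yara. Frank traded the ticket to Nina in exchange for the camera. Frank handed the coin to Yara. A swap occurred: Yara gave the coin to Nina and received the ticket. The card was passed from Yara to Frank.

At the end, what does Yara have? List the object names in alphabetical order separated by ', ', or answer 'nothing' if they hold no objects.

Tracking all object holders:
Start: card:Nina, ticket:Xander, camera:Nina, coin:Nina
Event 1 (give coin: Nina -> Frank). State: card:Nina, ticket:Xander, camera:Nina, coin:Frank
Event 2 (give ticket: Xander -> Frank). State: card:Nina, ticket:Frank, camera:Nina, coin:Frank
Event 3 (give coin: Frank -> Xander). State: card:Nina, ticket:Frank, camera:Nina, coin:Xander
Event 4 (give coin: Xander -> Quinn). State: card:Nina, ticket:Frank, camera:Nina, coin:Quinn
Event 5 (swap ticket<->camera: now ticket:Nina, camera:Frank). State: card:Nina, ticket:Nina, camera:Frank, coin:Quinn
Event 6 (swap ticket<->camera: now ticket:Frank, camera:Nina). State: card:Nina, ticket:Frank, camera:Nina, coin:Quinn
Event 7 (give coin: Quinn -> Frank). State: card:Nina, ticket:Frank, camera:Nina, coin:Frank
Event 8 (give coin: Frank -> Nina). State: card:Nina, ticket:Frank, camera:Nina, coin:Nina
Event 9 (give coin: Nina -> Frank). State: card:Nina, ticket:Frank, camera:Nina, coin:Frank
Event 10 (give card: Nina -> Yara). State: card:Yara, ticket:Frank, camera:Nina, coin:Frank
Event 11 (swap ticket<->camera: now ticket:Nina, camera:Frank). State: card:Yara, ticket:Nina, camera:Frank, coin:Frank
Event 12 (give coin: Frank -> Yara). State: card:Yara, ticket:Nina, camera:Frank, coin:Yara
Event 13 (swap coin<->ticket: now coin:Nina, ticket:Yara). State: card:Yara, ticket:Yara, camera:Frank, coin:Nina
Event 14 (give card: Yara -> Frank). State: card:Frank, ticket:Yara, camera:Frank, coin:Nina

Final state: card:Frank, ticket:Yara, camera:Frank, coin:Nina
Yara holds: ticket.

Answer: ticket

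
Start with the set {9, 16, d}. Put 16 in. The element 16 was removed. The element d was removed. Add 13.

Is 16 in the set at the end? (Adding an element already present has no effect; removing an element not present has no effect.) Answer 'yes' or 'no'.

Answer: no

Derivation:
Tracking the set through each operation:
Start: {16, 9, d}
Event 1 (add 16): already present, no change. Set: {16, 9, d}
Event 2 (remove 16): removed. Set: {9, d}
Event 3 (remove d): removed. Set: {9}
Event 4 (add 13): added. Set: {13, 9}

Final set: {13, 9} (size 2)
16 is NOT in the final set.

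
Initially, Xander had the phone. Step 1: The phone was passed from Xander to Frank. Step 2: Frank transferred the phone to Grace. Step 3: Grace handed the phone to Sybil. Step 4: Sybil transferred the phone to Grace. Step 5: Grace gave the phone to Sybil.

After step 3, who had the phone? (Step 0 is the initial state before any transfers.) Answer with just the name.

Answer: Sybil

Derivation:
Tracking the phone holder through step 3:
After step 0 (start): Xander
After step 1: Frank
After step 2: Grace
After step 3: Sybil

At step 3, the holder is Sybil.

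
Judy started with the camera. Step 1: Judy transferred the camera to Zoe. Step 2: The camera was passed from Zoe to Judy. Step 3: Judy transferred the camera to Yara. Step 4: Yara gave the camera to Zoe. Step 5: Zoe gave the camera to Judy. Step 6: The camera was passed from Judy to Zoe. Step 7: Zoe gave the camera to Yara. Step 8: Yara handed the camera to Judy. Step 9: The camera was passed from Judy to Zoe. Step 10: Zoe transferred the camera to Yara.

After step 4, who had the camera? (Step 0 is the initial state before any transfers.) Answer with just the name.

Answer: Zoe

Derivation:
Tracking the camera holder through step 4:
After step 0 (start): Judy
After step 1: Zoe
After step 2: Judy
After step 3: Yara
After step 4: Zoe

At step 4, the holder is Zoe.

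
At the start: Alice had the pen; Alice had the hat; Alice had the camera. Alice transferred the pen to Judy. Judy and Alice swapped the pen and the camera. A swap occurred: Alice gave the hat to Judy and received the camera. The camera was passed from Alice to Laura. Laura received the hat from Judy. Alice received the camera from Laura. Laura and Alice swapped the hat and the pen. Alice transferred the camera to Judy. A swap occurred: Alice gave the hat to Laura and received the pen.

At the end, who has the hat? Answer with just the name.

Answer: Laura

Derivation:
Tracking all object holders:
Start: pen:Alice, hat:Alice, camera:Alice
Event 1 (give pen: Alice -> Judy). State: pen:Judy, hat:Alice, camera:Alice
Event 2 (swap pen<->camera: now pen:Alice, camera:Judy). State: pen:Alice, hat:Alice, camera:Judy
Event 3 (swap hat<->camera: now hat:Judy, camera:Alice). State: pen:Alice, hat:Judy, camera:Alice
Event 4 (give camera: Alice -> Laura). State: pen:Alice, hat:Judy, camera:Laura
Event 5 (give hat: Judy -> Laura). State: pen:Alice, hat:Laura, camera:Laura
Event 6 (give camera: Laura -> Alice). State: pen:Alice, hat:Laura, camera:Alice
Event 7 (swap hat<->pen: now hat:Alice, pen:Laura). State: pen:Laura, hat:Alice, camera:Alice
Event 8 (give camera: Alice -> Judy). State: pen:Laura, hat:Alice, camera:Judy
Event 9 (swap hat<->pen: now hat:Laura, pen:Alice). State: pen:Alice, hat:Laura, camera:Judy

Final state: pen:Alice, hat:Laura, camera:Judy
The hat is held by Laura.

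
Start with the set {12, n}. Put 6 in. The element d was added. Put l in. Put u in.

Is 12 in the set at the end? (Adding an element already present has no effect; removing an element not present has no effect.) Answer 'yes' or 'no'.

Answer: yes

Derivation:
Tracking the set through each operation:
Start: {12, n}
Event 1 (add 6): added. Set: {12, 6, n}
Event 2 (add d): added. Set: {12, 6, d, n}
Event 3 (add l): added. Set: {12, 6, d, l, n}
Event 4 (add u): added. Set: {12, 6, d, l, n, u}

Final set: {12, 6, d, l, n, u} (size 6)
12 is in the final set.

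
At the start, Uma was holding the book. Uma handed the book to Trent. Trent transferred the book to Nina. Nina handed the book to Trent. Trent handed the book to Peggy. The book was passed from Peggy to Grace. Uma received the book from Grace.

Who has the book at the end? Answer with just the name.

Tracking the book through each event:
Start: Uma has the book.
After event 1: Trent has the book.
After event 2: Nina has the book.
After event 3: Trent has the book.
After event 4: Peggy has the book.
After event 5: Grace has the book.
After event 6: Uma has the book.

Answer: Uma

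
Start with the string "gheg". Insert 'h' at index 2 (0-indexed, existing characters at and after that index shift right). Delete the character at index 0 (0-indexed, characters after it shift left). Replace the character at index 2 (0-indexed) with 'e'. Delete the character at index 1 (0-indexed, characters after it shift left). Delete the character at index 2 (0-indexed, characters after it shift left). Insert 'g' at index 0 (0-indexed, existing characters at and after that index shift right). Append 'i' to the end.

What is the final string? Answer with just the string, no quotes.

Answer: ghei

Derivation:
Applying each edit step by step:
Start: "gheg"
Op 1 (insert 'h' at idx 2): "gheg" -> "ghheg"
Op 2 (delete idx 0 = 'g'): "ghheg" -> "hheg"
Op 3 (replace idx 2: 'e' -> 'e'): "hheg" -> "hheg"
Op 4 (delete idx 1 = 'h'): "hheg" -> "heg"
Op 5 (delete idx 2 = 'g'): "heg" -> "he"
Op 6 (insert 'g' at idx 0): "he" -> "ghe"
Op 7 (append 'i'): "ghe" -> "ghei"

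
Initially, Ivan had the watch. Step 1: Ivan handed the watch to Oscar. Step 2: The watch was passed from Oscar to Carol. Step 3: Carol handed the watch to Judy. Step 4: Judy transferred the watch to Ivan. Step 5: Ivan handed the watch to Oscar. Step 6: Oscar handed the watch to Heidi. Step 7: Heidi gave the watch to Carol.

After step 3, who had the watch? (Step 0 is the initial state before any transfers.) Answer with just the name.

Tracking the watch holder through step 3:
After step 0 (start): Ivan
After step 1: Oscar
After step 2: Carol
After step 3: Judy

At step 3, the holder is Judy.

Answer: Judy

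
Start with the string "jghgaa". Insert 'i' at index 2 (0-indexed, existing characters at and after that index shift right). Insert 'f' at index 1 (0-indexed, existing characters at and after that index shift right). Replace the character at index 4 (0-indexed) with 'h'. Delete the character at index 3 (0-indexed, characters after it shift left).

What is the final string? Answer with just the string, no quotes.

Applying each edit step by step:
Start: "jghgaa"
Op 1 (insert 'i' at idx 2): "jghgaa" -> "jgihgaa"
Op 2 (insert 'f' at idx 1): "jgihgaa" -> "jfgihgaa"
Op 3 (replace idx 4: 'h' -> 'h'): "jfgihgaa" -> "jfgihgaa"
Op 4 (delete idx 3 = 'i'): "jfgihgaa" -> "jfghgaa"

Answer: jfghgaa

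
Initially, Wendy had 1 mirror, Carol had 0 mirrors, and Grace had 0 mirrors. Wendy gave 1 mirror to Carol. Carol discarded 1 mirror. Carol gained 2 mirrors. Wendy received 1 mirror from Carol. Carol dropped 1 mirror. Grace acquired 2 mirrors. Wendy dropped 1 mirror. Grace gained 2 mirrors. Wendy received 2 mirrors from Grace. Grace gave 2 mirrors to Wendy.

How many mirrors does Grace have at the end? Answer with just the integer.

Answer: 0

Derivation:
Tracking counts step by step:
Start: Wendy=1, Carol=0, Grace=0
Event 1 (Wendy -> Carol, 1): Wendy: 1 -> 0, Carol: 0 -> 1. State: Wendy=0, Carol=1, Grace=0
Event 2 (Carol -1): Carol: 1 -> 0. State: Wendy=0, Carol=0, Grace=0
Event 3 (Carol +2): Carol: 0 -> 2. State: Wendy=0, Carol=2, Grace=0
Event 4 (Carol -> Wendy, 1): Carol: 2 -> 1, Wendy: 0 -> 1. State: Wendy=1, Carol=1, Grace=0
Event 5 (Carol -1): Carol: 1 -> 0. State: Wendy=1, Carol=0, Grace=0
Event 6 (Grace +2): Grace: 0 -> 2. State: Wendy=1, Carol=0, Grace=2
Event 7 (Wendy -1): Wendy: 1 -> 0. State: Wendy=0, Carol=0, Grace=2
Event 8 (Grace +2): Grace: 2 -> 4. State: Wendy=0, Carol=0, Grace=4
Event 9 (Grace -> Wendy, 2): Grace: 4 -> 2, Wendy: 0 -> 2. State: Wendy=2, Carol=0, Grace=2
Event 10 (Grace -> Wendy, 2): Grace: 2 -> 0, Wendy: 2 -> 4. State: Wendy=4, Carol=0, Grace=0

Grace's final count: 0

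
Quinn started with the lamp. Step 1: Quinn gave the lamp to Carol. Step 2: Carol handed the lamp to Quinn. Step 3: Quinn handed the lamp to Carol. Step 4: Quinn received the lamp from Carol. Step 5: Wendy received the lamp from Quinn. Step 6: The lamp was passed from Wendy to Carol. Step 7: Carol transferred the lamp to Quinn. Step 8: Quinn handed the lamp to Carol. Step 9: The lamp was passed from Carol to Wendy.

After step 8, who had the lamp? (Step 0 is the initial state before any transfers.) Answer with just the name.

Tracking the lamp holder through step 8:
After step 0 (start): Quinn
After step 1: Carol
After step 2: Quinn
After step 3: Carol
After step 4: Quinn
After step 5: Wendy
After step 6: Carol
After step 7: Quinn
After step 8: Carol

At step 8, the holder is Carol.

Answer: Carol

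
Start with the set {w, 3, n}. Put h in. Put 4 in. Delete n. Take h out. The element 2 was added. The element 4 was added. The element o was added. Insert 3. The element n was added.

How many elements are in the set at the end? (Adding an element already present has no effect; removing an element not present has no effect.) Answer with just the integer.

Tracking the set through each operation:
Start: {3, n, w}
Event 1 (add h): added. Set: {3, h, n, w}
Event 2 (add 4): added. Set: {3, 4, h, n, w}
Event 3 (remove n): removed. Set: {3, 4, h, w}
Event 4 (remove h): removed. Set: {3, 4, w}
Event 5 (add 2): added. Set: {2, 3, 4, w}
Event 6 (add 4): already present, no change. Set: {2, 3, 4, w}
Event 7 (add o): added. Set: {2, 3, 4, o, w}
Event 8 (add 3): already present, no change. Set: {2, 3, 4, o, w}
Event 9 (add n): added. Set: {2, 3, 4, n, o, w}

Final set: {2, 3, 4, n, o, w} (size 6)

Answer: 6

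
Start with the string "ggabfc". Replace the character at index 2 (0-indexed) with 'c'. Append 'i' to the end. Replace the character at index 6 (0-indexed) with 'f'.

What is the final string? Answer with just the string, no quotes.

Answer: ggcbfcf

Derivation:
Applying each edit step by step:
Start: "ggabfc"
Op 1 (replace idx 2: 'a' -> 'c'): "ggabfc" -> "ggcbfc"
Op 2 (append 'i'): "ggcbfc" -> "ggcbfci"
Op 3 (replace idx 6: 'i' -> 'f'): "ggcbfci" -> "ggcbfcf"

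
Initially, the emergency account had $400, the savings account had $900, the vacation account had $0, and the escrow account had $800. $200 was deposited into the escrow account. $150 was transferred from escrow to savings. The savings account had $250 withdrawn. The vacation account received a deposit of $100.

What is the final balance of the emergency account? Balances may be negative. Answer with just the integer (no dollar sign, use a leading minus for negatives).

Answer: 400

Derivation:
Tracking account balances step by step:
Start: emergency=400, savings=900, vacation=0, escrow=800
Event 1 (deposit 200 to escrow): escrow: 800 + 200 = 1000. Balances: emergency=400, savings=900, vacation=0, escrow=1000
Event 2 (transfer 150 escrow -> savings): escrow: 1000 - 150 = 850, savings: 900 + 150 = 1050. Balances: emergency=400, savings=1050, vacation=0, escrow=850
Event 3 (withdraw 250 from savings): savings: 1050 - 250 = 800. Balances: emergency=400, savings=800, vacation=0, escrow=850
Event 4 (deposit 100 to vacation): vacation: 0 + 100 = 100. Balances: emergency=400, savings=800, vacation=100, escrow=850

Final balance of emergency: 400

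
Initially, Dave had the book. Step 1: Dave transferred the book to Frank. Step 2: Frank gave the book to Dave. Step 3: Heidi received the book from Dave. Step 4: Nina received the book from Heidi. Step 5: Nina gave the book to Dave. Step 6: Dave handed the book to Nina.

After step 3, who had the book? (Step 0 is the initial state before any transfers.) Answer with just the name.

Tracking the book holder through step 3:
After step 0 (start): Dave
After step 1: Frank
After step 2: Dave
After step 3: Heidi

At step 3, the holder is Heidi.

Answer: Heidi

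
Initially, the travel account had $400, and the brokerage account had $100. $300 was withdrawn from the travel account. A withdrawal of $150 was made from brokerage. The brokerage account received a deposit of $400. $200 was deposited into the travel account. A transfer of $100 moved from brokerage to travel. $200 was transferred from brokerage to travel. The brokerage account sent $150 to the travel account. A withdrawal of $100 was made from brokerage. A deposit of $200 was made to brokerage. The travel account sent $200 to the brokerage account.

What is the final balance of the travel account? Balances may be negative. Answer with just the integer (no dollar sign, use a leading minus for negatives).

Tracking account balances step by step:
Start: travel=400, brokerage=100
Event 1 (withdraw 300 from travel): travel: 400 - 300 = 100. Balances: travel=100, brokerage=100
Event 2 (withdraw 150 from brokerage): brokerage: 100 - 150 = -50. Balances: travel=100, brokerage=-50
Event 3 (deposit 400 to brokerage): brokerage: -50 + 400 = 350. Balances: travel=100, brokerage=350
Event 4 (deposit 200 to travel): travel: 100 + 200 = 300. Balances: travel=300, brokerage=350
Event 5 (transfer 100 brokerage -> travel): brokerage: 350 - 100 = 250, travel: 300 + 100 = 400. Balances: travel=400, brokerage=250
Event 6 (transfer 200 brokerage -> travel): brokerage: 250 - 200 = 50, travel: 400 + 200 = 600. Balances: travel=600, brokerage=50
Event 7 (transfer 150 brokerage -> travel): brokerage: 50 - 150 = -100, travel: 600 + 150 = 750. Balances: travel=750, brokerage=-100
Event 8 (withdraw 100 from brokerage): brokerage: -100 - 100 = -200. Balances: travel=750, brokerage=-200
Event 9 (deposit 200 to brokerage): brokerage: -200 + 200 = 0. Balances: travel=750, brokerage=0
Event 10 (transfer 200 travel -> brokerage): travel: 750 - 200 = 550, brokerage: 0 + 200 = 200. Balances: travel=550, brokerage=200

Final balance of travel: 550

Answer: 550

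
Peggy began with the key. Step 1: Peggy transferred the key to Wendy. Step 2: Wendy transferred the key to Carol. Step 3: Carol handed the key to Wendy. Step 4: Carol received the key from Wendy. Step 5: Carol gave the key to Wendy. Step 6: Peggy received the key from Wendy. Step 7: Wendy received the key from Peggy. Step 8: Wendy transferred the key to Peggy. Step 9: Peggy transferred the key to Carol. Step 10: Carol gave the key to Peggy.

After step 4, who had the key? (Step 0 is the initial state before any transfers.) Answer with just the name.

Answer: Carol

Derivation:
Tracking the key holder through step 4:
After step 0 (start): Peggy
After step 1: Wendy
After step 2: Carol
After step 3: Wendy
After step 4: Carol

At step 4, the holder is Carol.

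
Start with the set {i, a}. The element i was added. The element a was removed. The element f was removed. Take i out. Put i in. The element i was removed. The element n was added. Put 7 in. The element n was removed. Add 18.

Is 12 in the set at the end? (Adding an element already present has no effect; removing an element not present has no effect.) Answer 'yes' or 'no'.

Answer: no

Derivation:
Tracking the set through each operation:
Start: {a, i}
Event 1 (add i): already present, no change. Set: {a, i}
Event 2 (remove a): removed. Set: {i}
Event 3 (remove f): not present, no change. Set: {i}
Event 4 (remove i): removed. Set: {}
Event 5 (add i): added. Set: {i}
Event 6 (remove i): removed. Set: {}
Event 7 (add n): added. Set: {n}
Event 8 (add 7): added. Set: {7, n}
Event 9 (remove n): removed. Set: {7}
Event 10 (add 18): added. Set: {18, 7}

Final set: {18, 7} (size 2)
12 is NOT in the final set.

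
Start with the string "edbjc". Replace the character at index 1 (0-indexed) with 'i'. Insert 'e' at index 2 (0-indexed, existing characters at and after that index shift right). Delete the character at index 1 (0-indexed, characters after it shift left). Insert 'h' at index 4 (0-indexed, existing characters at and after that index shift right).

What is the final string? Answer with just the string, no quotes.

Answer: eebjhc

Derivation:
Applying each edit step by step:
Start: "edbjc"
Op 1 (replace idx 1: 'd' -> 'i'): "edbjc" -> "eibjc"
Op 2 (insert 'e' at idx 2): "eibjc" -> "eiebjc"
Op 3 (delete idx 1 = 'i'): "eiebjc" -> "eebjc"
Op 4 (insert 'h' at idx 4): "eebjc" -> "eebjhc"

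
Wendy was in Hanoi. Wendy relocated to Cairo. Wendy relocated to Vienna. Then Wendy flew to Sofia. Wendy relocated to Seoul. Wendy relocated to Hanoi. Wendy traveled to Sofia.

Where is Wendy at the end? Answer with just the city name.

Answer: Sofia

Derivation:
Tracking Wendy's location:
Start: Wendy is in Hanoi.
After move 1: Hanoi -> Cairo. Wendy is in Cairo.
After move 2: Cairo -> Vienna. Wendy is in Vienna.
After move 3: Vienna -> Sofia. Wendy is in Sofia.
After move 4: Sofia -> Seoul. Wendy is in Seoul.
After move 5: Seoul -> Hanoi. Wendy is in Hanoi.
After move 6: Hanoi -> Sofia. Wendy is in Sofia.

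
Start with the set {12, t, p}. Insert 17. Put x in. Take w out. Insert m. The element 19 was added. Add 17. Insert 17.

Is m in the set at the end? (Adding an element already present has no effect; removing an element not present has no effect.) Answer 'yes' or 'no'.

Tracking the set through each operation:
Start: {12, p, t}
Event 1 (add 17): added. Set: {12, 17, p, t}
Event 2 (add x): added. Set: {12, 17, p, t, x}
Event 3 (remove w): not present, no change. Set: {12, 17, p, t, x}
Event 4 (add m): added. Set: {12, 17, m, p, t, x}
Event 5 (add 19): added. Set: {12, 17, 19, m, p, t, x}
Event 6 (add 17): already present, no change. Set: {12, 17, 19, m, p, t, x}
Event 7 (add 17): already present, no change. Set: {12, 17, 19, m, p, t, x}

Final set: {12, 17, 19, m, p, t, x} (size 7)
m is in the final set.

Answer: yes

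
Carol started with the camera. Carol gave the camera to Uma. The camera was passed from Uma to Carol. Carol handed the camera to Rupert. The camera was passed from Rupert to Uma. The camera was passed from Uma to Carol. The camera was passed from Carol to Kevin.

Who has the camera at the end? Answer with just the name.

Tracking the camera through each event:
Start: Carol has the camera.
After event 1: Uma has the camera.
After event 2: Carol has the camera.
After event 3: Rupert has the camera.
After event 4: Uma has the camera.
After event 5: Carol has the camera.
After event 6: Kevin has the camera.

Answer: Kevin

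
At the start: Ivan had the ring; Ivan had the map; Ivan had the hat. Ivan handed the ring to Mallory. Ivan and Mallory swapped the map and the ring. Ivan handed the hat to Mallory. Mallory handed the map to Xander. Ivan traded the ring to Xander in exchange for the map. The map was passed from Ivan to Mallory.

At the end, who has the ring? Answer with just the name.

Answer: Xander

Derivation:
Tracking all object holders:
Start: ring:Ivan, map:Ivan, hat:Ivan
Event 1 (give ring: Ivan -> Mallory). State: ring:Mallory, map:Ivan, hat:Ivan
Event 2 (swap map<->ring: now map:Mallory, ring:Ivan). State: ring:Ivan, map:Mallory, hat:Ivan
Event 3 (give hat: Ivan -> Mallory). State: ring:Ivan, map:Mallory, hat:Mallory
Event 4 (give map: Mallory -> Xander). State: ring:Ivan, map:Xander, hat:Mallory
Event 5 (swap ring<->map: now ring:Xander, map:Ivan). State: ring:Xander, map:Ivan, hat:Mallory
Event 6 (give map: Ivan -> Mallory). State: ring:Xander, map:Mallory, hat:Mallory

Final state: ring:Xander, map:Mallory, hat:Mallory
The ring is held by Xander.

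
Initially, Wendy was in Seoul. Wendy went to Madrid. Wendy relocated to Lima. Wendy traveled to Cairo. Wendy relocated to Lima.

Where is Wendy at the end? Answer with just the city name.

Answer: Lima

Derivation:
Tracking Wendy's location:
Start: Wendy is in Seoul.
After move 1: Seoul -> Madrid. Wendy is in Madrid.
After move 2: Madrid -> Lima. Wendy is in Lima.
After move 3: Lima -> Cairo. Wendy is in Cairo.
After move 4: Cairo -> Lima. Wendy is in Lima.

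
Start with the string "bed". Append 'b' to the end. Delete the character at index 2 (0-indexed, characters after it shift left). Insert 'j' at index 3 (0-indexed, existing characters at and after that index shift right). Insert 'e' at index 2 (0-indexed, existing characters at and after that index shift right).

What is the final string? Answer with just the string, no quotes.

Answer: beebj

Derivation:
Applying each edit step by step:
Start: "bed"
Op 1 (append 'b'): "bed" -> "bedb"
Op 2 (delete idx 2 = 'd'): "bedb" -> "beb"
Op 3 (insert 'j' at idx 3): "beb" -> "bebj"
Op 4 (insert 'e' at idx 2): "bebj" -> "beebj"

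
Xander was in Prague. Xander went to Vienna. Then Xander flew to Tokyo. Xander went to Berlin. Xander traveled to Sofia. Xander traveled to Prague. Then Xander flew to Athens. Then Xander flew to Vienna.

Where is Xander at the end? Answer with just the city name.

Tracking Xander's location:
Start: Xander is in Prague.
After move 1: Prague -> Vienna. Xander is in Vienna.
After move 2: Vienna -> Tokyo. Xander is in Tokyo.
After move 3: Tokyo -> Berlin. Xander is in Berlin.
After move 4: Berlin -> Sofia. Xander is in Sofia.
After move 5: Sofia -> Prague. Xander is in Prague.
After move 6: Prague -> Athens. Xander is in Athens.
After move 7: Athens -> Vienna. Xander is in Vienna.

Answer: Vienna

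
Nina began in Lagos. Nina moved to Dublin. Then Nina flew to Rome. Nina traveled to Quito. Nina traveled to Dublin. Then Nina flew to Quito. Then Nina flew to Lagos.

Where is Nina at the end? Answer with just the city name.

Answer: Lagos

Derivation:
Tracking Nina's location:
Start: Nina is in Lagos.
After move 1: Lagos -> Dublin. Nina is in Dublin.
After move 2: Dublin -> Rome. Nina is in Rome.
After move 3: Rome -> Quito. Nina is in Quito.
After move 4: Quito -> Dublin. Nina is in Dublin.
After move 5: Dublin -> Quito. Nina is in Quito.
After move 6: Quito -> Lagos. Nina is in Lagos.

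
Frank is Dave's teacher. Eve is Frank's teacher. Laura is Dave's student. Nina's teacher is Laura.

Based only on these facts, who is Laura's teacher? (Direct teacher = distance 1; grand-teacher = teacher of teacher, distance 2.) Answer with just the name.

Answer: Dave

Derivation:
Reconstructing the teacher chain from the given facts:
  Eve -> Frank -> Dave -> Laura -> Nina
(each arrow means 'teacher of the next')
Positions in the chain (0 = top):
  position of Eve: 0
  position of Frank: 1
  position of Dave: 2
  position of Laura: 3
  position of Nina: 4

Laura is at position 3; the teacher is 1 step up the chain, i.e. position 2: Dave.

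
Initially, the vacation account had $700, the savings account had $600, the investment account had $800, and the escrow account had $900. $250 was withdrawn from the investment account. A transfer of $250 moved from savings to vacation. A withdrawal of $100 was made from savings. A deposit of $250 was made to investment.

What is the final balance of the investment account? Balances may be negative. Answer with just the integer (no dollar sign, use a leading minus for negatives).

Tracking account balances step by step:
Start: vacation=700, savings=600, investment=800, escrow=900
Event 1 (withdraw 250 from investment): investment: 800 - 250 = 550. Balances: vacation=700, savings=600, investment=550, escrow=900
Event 2 (transfer 250 savings -> vacation): savings: 600 - 250 = 350, vacation: 700 + 250 = 950. Balances: vacation=950, savings=350, investment=550, escrow=900
Event 3 (withdraw 100 from savings): savings: 350 - 100 = 250. Balances: vacation=950, savings=250, investment=550, escrow=900
Event 4 (deposit 250 to investment): investment: 550 + 250 = 800. Balances: vacation=950, savings=250, investment=800, escrow=900

Final balance of investment: 800

Answer: 800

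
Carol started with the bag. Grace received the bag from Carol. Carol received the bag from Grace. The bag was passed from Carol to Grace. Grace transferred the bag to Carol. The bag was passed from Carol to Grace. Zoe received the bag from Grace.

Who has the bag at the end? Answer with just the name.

Tracking the bag through each event:
Start: Carol has the bag.
After event 1: Grace has the bag.
After event 2: Carol has the bag.
After event 3: Grace has the bag.
After event 4: Carol has the bag.
After event 5: Grace has the bag.
After event 6: Zoe has the bag.

Answer: Zoe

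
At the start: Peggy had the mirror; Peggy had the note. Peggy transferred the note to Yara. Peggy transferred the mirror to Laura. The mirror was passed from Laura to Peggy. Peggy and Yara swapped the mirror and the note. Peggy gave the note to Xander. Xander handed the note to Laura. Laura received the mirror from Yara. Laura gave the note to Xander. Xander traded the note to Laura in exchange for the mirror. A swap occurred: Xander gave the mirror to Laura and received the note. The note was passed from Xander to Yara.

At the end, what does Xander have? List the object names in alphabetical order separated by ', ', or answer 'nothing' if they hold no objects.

Answer: nothing

Derivation:
Tracking all object holders:
Start: mirror:Peggy, note:Peggy
Event 1 (give note: Peggy -> Yara). State: mirror:Peggy, note:Yara
Event 2 (give mirror: Peggy -> Laura). State: mirror:Laura, note:Yara
Event 3 (give mirror: Laura -> Peggy). State: mirror:Peggy, note:Yara
Event 4 (swap mirror<->note: now mirror:Yara, note:Peggy). State: mirror:Yara, note:Peggy
Event 5 (give note: Peggy -> Xander). State: mirror:Yara, note:Xander
Event 6 (give note: Xander -> Laura). State: mirror:Yara, note:Laura
Event 7 (give mirror: Yara -> Laura). State: mirror:Laura, note:Laura
Event 8 (give note: Laura -> Xander). State: mirror:Laura, note:Xander
Event 9 (swap note<->mirror: now note:Laura, mirror:Xander). State: mirror:Xander, note:Laura
Event 10 (swap mirror<->note: now mirror:Laura, note:Xander). State: mirror:Laura, note:Xander
Event 11 (give note: Xander -> Yara). State: mirror:Laura, note:Yara

Final state: mirror:Laura, note:Yara
Xander holds: (nothing).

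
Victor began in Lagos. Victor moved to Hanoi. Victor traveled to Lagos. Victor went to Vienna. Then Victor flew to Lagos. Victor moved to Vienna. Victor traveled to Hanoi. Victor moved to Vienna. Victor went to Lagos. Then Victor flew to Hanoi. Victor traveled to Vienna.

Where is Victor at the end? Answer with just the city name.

Tracking Victor's location:
Start: Victor is in Lagos.
After move 1: Lagos -> Hanoi. Victor is in Hanoi.
After move 2: Hanoi -> Lagos. Victor is in Lagos.
After move 3: Lagos -> Vienna. Victor is in Vienna.
After move 4: Vienna -> Lagos. Victor is in Lagos.
After move 5: Lagos -> Vienna. Victor is in Vienna.
After move 6: Vienna -> Hanoi. Victor is in Hanoi.
After move 7: Hanoi -> Vienna. Victor is in Vienna.
After move 8: Vienna -> Lagos. Victor is in Lagos.
After move 9: Lagos -> Hanoi. Victor is in Hanoi.
After move 10: Hanoi -> Vienna. Victor is in Vienna.

Answer: Vienna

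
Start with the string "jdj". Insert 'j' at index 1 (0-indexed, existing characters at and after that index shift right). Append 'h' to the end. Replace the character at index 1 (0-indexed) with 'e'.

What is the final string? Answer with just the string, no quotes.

Applying each edit step by step:
Start: "jdj"
Op 1 (insert 'j' at idx 1): "jdj" -> "jjdj"
Op 2 (append 'h'): "jjdj" -> "jjdjh"
Op 3 (replace idx 1: 'j' -> 'e'): "jjdjh" -> "jedjh"

Answer: jedjh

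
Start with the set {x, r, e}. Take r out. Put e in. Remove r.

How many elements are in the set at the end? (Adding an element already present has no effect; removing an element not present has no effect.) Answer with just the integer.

Tracking the set through each operation:
Start: {e, r, x}
Event 1 (remove r): removed. Set: {e, x}
Event 2 (add e): already present, no change. Set: {e, x}
Event 3 (remove r): not present, no change. Set: {e, x}

Final set: {e, x} (size 2)

Answer: 2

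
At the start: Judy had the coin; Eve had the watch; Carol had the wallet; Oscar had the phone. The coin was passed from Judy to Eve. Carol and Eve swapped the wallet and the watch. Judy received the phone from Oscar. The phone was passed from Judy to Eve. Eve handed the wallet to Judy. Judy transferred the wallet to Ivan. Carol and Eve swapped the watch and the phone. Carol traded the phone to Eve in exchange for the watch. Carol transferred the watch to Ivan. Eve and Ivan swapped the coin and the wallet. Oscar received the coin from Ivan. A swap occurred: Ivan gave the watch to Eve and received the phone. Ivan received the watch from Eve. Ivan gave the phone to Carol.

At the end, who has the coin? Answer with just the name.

Tracking all object holders:
Start: coin:Judy, watch:Eve, wallet:Carol, phone:Oscar
Event 1 (give coin: Judy -> Eve). State: coin:Eve, watch:Eve, wallet:Carol, phone:Oscar
Event 2 (swap wallet<->watch: now wallet:Eve, watch:Carol). State: coin:Eve, watch:Carol, wallet:Eve, phone:Oscar
Event 3 (give phone: Oscar -> Judy). State: coin:Eve, watch:Carol, wallet:Eve, phone:Judy
Event 4 (give phone: Judy -> Eve). State: coin:Eve, watch:Carol, wallet:Eve, phone:Eve
Event 5 (give wallet: Eve -> Judy). State: coin:Eve, watch:Carol, wallet:Judy, phone:Eve
Event 6 (give wallet: Judy -> Ivan). State: coin:Eve, watch:Carol, wallet:Ivan, phone:Eve
Event 7 (swap watch<->phone: now watch:Eve, phone:Carol). State: coin:Eve, watch:Eve, wallet:Ivan, phone:Carol
Event 8 (swap phone<->watch: now phone:Eve, watch:Carol). State: coin:Eve, watch:Carol, wallet:Ivan, phone:Eve
Event 9 (give watch: Carol -> Ivan). State: coin:Eve, watch:Ivan, wallet:Ivan, phone:Eve
Event 10 (swap coin<->wallet: now coin:Ivan, wallet:Eve). State: coin:Ivan, watch:Ivan, wallet:Eve, phone:Eve
Event 11 (give coin: Ivan -> Oscar). State: coin:Oscar, watch:Ivan, wallet:Eve, phone:Eve
Event 12 (swap watch<->phone: now watch:Eve, phone:Ivan). State: coin:Oscar, watch:Eve, wallet:Eve, phone:Ivan
Event 13 (give watch: Eve -> Ivan). State: coin:Oscar, watch:Ivan, wallet:Eve, phone:Ivan
Event 14 (give phone: Ivan -> Carol). State: coin:Oscar, watch:Ivan, wallet:Eve, phone:Carol

Final state: coin:Oscar, watch:Ivan, wallet:Eve, phone:Carol
The coin is held by Oscar.

Answer: Oscar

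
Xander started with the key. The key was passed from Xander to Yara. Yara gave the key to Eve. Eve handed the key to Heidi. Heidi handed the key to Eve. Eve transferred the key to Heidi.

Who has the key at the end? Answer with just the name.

Tracking the key through each event:
Start: Xander has the key.
After event 1: Yara has the key.
After event 2: Eve has the key.
After event 3: Heidi has the key.
After event 4: Eve has the key.
After event 5: Heidi has the key.

Answer: Heidi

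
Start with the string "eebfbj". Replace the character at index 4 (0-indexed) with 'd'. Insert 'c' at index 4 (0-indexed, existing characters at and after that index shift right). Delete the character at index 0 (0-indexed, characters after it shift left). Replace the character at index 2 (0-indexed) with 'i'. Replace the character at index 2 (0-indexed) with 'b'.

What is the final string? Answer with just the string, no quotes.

Applying each edit step by step:
Start: "eebfbj"
Op 1 (replace idx 4: 'b' -> 'd'): "eebfbj" -> "eebfdj"
Op 2 (insert 'c' at idx 4): "eebfdj" -> "eebfcdj"
Op 3 (delete idx 0 = 'e'): "eebfcdj" -> "ebfcdj"
Op 4 (replace idx 2: 'f' -> 'i'): "ebfcdj" -> "ebicdj"
Op 5 (replace idx 2: 'i' -> 'b'): "ebicdj" -> "ebbcdj"

Answer: ebbcdj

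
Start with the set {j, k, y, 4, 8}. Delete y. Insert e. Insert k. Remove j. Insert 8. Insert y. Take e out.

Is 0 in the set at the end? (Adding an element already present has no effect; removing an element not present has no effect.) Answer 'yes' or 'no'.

Answer: no

Derivation:
Tracking the set through each operation:
Start: {4, 8, j, k, y}
Event 1 (remove y): removed. Set: {4, 8, j, k}
Event 2 (add e): added. Set: {4, 8, e, j, k}
Event 3 (add k): already present, no change. Set: {4, 8, e, j, k}
Event 4 (remove j): removed. Set: {4, 8, e, k}
Event 5 (add 8): already present, no change. Set: {4, 8, e, k}
Event 6 (add y): added. Set: {4, 8, e, k, y}
Event 7 (remove e): removed. Set: {4, 8, k, y}

Final set: {4, 8, k, y} (size 4)
0 is NOT in the final set.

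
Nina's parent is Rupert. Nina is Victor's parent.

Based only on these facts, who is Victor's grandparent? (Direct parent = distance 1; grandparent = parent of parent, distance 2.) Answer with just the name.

Reconstructing the parent chain from the given facts:
  Rupert -> Nina -> Victor
(each arrow means 'parent of the next')
Positions in the chain (0 = top):
  position of Rupert: 0
  position of Nina: 1
  position of Victor: 2

Victor is at position 2; the grandparent is 2 steps up the chain, i.e. position 0: Rupert.

Answer: Rupert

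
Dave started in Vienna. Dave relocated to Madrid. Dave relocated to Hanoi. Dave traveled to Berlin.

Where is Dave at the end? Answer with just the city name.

Tracking Dave's location:
Start: Dave is in Vienna.
After move 1: Vienna -> Madrid. Dave is in Madrid.
After move 2: Madrid -> Hanoi. Dave is in Hanoi.
After move 3: Hanoi -> Berlin. Dave is in Berlin.

Answer: Berlin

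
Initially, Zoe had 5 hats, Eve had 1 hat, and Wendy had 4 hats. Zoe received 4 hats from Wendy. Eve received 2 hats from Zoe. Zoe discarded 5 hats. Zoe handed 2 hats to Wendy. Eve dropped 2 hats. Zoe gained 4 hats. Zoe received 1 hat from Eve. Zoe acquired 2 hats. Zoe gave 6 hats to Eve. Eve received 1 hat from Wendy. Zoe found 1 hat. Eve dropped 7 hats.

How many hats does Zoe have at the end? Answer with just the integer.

Tracking counts step by step:
Start: Zoe=5, Eve=1, Wendy=4
Event 1 (Wendy -> Zoe, 4): Wendy: 4 -> 0, Zoe: 5 -> 9. State: Zoe=9, Eve=1, Wendy=0
Event 2 (Zoe -> Eve, 2): Zoe: 9 -> 7, Eve: 1 -> 3. State: Zoe=7, Eve=3, Wendy=0
Event 3 (Zoe -5): Zoe: 7 -> 2. State: Zoe=2, Eve=3, Wendy=0
Event 4 (Zoe -> Wendy, 2): Zoe: 2 -> 0, Wendy: 0 -> 2. State: Zoe=0, Eve=3, Wendy=2
Event 5 (Eve -2): Eve: 3 -> 1. State: Zoe=0, Eve=1, Wendy=2
Event 6 (Zoe +4): Zoe: 0 -> 4. State: Zoe=4, Eve=1, Wendy=2
Event 7 (Eve -> Zoe, 1): Eve: 1 -> 0, Zoe: 4 -> 5. State: Zoe=5, Eve=0, Wendy=2
Event 8 (Zoe +2): Zoe: 5 -> 7. State: Zoe=7, Eve=0, Wendy=2
Event 9 (Zoe -> Eve, 6): Zoe: 7 -> 1, Eve: 0 -> 6. State: Zoe=1, Eve=6, Wendy=2
Event 10 (Wendy -> Eve, 1): Wendy: 2 -> 1, Eve: 6 -> 7. State: Zoe=1, Eve=7, Wendy=1
Event 11 (Zoe +1): Zoe: 1 -> 2. State: Zoe=2, Eve=7, Wendy=1
Event 12 (Eve -7): Eve: 7 -> 0. State: Zoe=2, Eve=0, Wendy=1

Zoe's final count: 2

Answer: 2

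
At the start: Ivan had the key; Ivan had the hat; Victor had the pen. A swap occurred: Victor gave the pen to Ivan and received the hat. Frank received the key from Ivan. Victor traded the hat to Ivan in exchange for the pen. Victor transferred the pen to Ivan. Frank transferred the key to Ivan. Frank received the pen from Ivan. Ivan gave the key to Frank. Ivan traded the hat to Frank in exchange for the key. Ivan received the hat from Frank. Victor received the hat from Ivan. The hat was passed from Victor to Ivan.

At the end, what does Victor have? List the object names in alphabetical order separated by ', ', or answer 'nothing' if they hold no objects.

Tracking all object holders:
Start: key:Ivan, hat:Ivan, pen:Victor
Event 1 (swap pen<->hat: now pen:Ivan, hat:Victor). State: key:Ivan, hat:Victor, pen:Ivan
Event 2 (give key: Ivan -> Frank). State: key:Frank, hat:Victor, pen:Ivan
Event 3 (swap hat<->pen: now hat:Ivan, pen:Victor). State: key:Frank, hat:Ivan, pen:Victor
Event 4 (give pen: Victor -> Ivan). State: key:Frank, hat:Ivan, pen:Ivan
Event 5 (give key: Frank -> Ivan). State: key:Ivan, hat:Ivan, pen:Ivan
Event 6 (give pen: Ivan -> Frank). State: key:Ivan, hat:Ivan, pen:Frank
Event 7 (give key: Ivan -> Frank). State: key:Frank, hat:Ivan, pen:Frank
Event 8 (swap hat<->key: now hat:Frank, key:Ivan). State: key:Ivan, hat:Frank, pen:Frank
Event 9 (give hat: Frank -> Ivan). State: key:Ivan, hat:Ivan, pen:Frank
Event 10 (give hat: Ivan -> Victor). State: key:Ivan, hat:Victor, pen:Frank
Event 11 (give hat: Victor -> Ivan). State: key:Ivan, hat:Ivan, pen:Frank

Final state: key:Ivan, hat:Ivan, pen:Frank
Victor holds: (nothing).

Answer: nothing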